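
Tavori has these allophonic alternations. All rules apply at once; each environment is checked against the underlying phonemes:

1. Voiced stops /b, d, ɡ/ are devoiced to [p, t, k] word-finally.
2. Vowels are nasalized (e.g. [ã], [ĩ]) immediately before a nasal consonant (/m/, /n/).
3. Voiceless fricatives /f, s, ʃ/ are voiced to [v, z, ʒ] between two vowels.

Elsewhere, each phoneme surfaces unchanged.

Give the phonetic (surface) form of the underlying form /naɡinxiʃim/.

/n/ (word-initial) is unaffected → [n].
/a/ — between /n/ and /ɡ/; rule 2 does not apply here → [a].
/ɡ/ (between /a/ and /i/) is in the target of rule 1 but the environment (word-finally) is not met → [ɡ].
/i/ (between /ɡ/ and /n/) occurs before a nasal consonant → [ĩ] by rule 2.
/n/ (between /i/ and /x/) is unaffected → [n].
/x/ — not in any rule's target class → [x].
/i/ (between /x/ and /ʃ/) is in the target of rule 2 but the environment (before a nasal consonant) is not met → [i].
/ʃ/ (between /i/ and /i/) occurs between two vowels → [ʒ] by rule 3.
/i/ (between /ʃ/ and /m/) occurs before a nasal consonant → [ĩ] by rule 2.
/m/ — not in any rule's target class → [m].

[naɡĩnxiʒĩm]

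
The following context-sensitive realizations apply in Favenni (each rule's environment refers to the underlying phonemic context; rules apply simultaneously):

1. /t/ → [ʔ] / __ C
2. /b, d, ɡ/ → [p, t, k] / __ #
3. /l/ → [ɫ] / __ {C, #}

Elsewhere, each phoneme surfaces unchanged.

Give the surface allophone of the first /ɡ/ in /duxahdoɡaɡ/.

/ɡ/ — between /o/ and /a/; rule 2 does not apply here → [ɡ].

[ɡ]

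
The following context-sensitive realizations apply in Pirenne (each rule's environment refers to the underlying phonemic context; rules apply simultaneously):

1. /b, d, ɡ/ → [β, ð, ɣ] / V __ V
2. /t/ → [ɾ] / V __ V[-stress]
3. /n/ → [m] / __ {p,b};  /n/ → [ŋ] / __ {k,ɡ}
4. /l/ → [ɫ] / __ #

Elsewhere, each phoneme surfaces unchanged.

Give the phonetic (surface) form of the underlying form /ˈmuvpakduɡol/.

/m/ (word-initial) is unaffected → [m].
/u/ (between /m/ and /v/) is unaffected → [u].
/v/ — not in any rule's target class → [v].
/p/ — not in any rule's target class → [p].
/a/ (between /p/ and /k/) is unaffected → [a].
/k/ (between /a/ and /d/): no rule targets it → [k].
/d/ (between /k/ and /u/): rule 1 targets it, but not between two vowels → unchanged [d].
/u/ (between /d/ and /ɡ/): no rule targets it → [u].
/ɡ/ meets the environment for rule 1 (between two vowels) → [ɣ].
/o/ — not in any rule's target class → [o].
/l/ (word-final) occurs word-finally → [ɫ] by rule 4.

[ˈmuvpakduɣoɫ]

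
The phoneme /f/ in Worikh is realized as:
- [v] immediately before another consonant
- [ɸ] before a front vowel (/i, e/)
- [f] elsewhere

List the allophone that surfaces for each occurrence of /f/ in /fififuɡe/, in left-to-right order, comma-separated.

[ɸ], [ɸ], [f]

Occurrence 1 (position 1): before a front vowel (/i, e/) → [ɸ].
Occurrence 2 (position 3): before a front vowel (/i, e/) → [ɸ].
Occurrence 3 (position 5): no conditioning environment matches → elsewhere allophone [f].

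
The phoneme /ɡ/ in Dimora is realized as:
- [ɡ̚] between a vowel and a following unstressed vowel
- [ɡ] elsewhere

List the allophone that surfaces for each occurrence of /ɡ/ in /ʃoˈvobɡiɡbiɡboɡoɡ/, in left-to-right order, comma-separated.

[ɡ], [ɡ], [ɡ], [ɡ̚], [ɡ]

Occurrence 1 (position 6): no conditioning environment matches → elsewhere allophone [ɡ].
Occurrence 2 (position 8): no conditioning environment matches → elsewhere allophone [ɡ].
Occurrence 3 (position 11): no conditioning environment matches → elsewhere allophone [ɡ].
Occurrence 4 (position 14): between a vowel and a following unstressed vowel → [ɡ̚].
Occurrence 5 (position 16): no conditioning environment matches → elsewhere allophone [ɡ].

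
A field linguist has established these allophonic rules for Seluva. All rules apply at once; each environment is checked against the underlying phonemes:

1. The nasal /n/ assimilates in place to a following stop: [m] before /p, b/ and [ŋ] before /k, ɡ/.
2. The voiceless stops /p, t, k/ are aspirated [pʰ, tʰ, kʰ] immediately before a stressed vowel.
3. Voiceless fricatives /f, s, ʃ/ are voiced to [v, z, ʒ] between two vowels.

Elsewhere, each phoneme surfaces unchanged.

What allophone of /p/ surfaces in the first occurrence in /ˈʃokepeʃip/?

/p/ (between /e/ and /e/) is in the target of rule 2 but the environment (immediately before a stressed vowel) is not met → [p].

[p]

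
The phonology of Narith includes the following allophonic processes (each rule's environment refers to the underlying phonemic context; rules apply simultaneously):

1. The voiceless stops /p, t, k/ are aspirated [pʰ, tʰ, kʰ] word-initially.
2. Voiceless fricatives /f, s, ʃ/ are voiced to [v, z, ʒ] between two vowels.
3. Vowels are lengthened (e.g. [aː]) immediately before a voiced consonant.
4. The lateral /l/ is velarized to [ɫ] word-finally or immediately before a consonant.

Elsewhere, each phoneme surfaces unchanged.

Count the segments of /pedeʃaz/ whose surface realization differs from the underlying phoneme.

4

Segments that undergo a rule: /p/ → [pʰ] (rule 1); /e/ → [eː] (rule 3); /ʃ/ → [ʒ] (rule 2); /a/ → [aː] (rule 3).
All other segments surface unchanged.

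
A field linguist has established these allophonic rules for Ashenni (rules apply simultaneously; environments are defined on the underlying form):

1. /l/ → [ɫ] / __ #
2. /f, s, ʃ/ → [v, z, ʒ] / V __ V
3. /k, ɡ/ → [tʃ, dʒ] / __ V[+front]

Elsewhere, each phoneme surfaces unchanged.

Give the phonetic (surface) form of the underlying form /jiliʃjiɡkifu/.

[jiliʃjiɡtʃivu]

/j/ (word-initial): no rule targets it → [j].
/i/ (between /j/ and /l/): no rule targets it → [i].
/l/ (between /i/ and /i/): rule 1 targets it, but not word-finally → unchanged [l].
/i/ — not in any rule's target class → [i].
/ʃ/ (between /i/ and /j/) fails the environment for rule 2, so it stays [ʃ].
/j/ — not in any rule's target class → [j].
/i/ (between /j/ and /ɡ/) is unaffected → [i].
/ɡ/ — between /i/ and /k/; rule 3 does not apply here → [ɡ].
/k/ (between /ɡ/ and /i/): before a front vowel, so rule 3 applies → [tʃ].
/i/ (between /k/ and /f/): no rule targets it → [i].
Rule 2 applies to /f/ (between /i/ and /u/: between two vowels) → [v].
/u/ stays [u].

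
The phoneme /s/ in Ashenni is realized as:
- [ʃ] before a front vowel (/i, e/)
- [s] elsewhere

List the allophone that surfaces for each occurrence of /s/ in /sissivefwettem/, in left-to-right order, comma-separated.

[ʃ], [s], [ʃ]

Occurrence 1 (position 1): before a front vowel (/i, e/) → [ʃ].
Occurrence 2 (position 3): no conditioning environment matches → elsewhere allophone [s].
Occurrence 3 (position 4): before a front vowel (/i, e/) → [ʃ].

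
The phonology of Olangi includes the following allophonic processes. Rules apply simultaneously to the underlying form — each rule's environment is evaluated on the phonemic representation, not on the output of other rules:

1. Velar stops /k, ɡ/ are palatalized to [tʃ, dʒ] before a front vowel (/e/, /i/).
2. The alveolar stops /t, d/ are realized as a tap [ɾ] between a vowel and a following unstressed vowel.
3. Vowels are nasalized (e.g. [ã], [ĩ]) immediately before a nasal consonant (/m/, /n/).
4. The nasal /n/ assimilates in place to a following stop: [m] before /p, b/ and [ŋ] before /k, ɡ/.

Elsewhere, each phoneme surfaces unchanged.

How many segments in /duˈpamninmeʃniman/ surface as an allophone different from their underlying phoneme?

4

Segments that undergo a rule: /a/ → [ã] (rule 3); /i/ → [ĩ] (rule 3); /i/ → [ĩ] (rule 3); /a/ → [ã] (rule 3).
All other segments surface unchanged.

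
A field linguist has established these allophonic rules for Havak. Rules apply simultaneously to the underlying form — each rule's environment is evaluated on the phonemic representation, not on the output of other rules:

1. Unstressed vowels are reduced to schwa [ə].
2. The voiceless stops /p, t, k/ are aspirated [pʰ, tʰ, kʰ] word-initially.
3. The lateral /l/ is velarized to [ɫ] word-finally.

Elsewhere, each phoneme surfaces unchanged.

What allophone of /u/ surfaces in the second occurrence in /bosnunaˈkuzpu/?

/u/ (between /k/ and /z/) is in the target of rule 1 but the environment (in an unstressed syllable) is not met → [u].

[u]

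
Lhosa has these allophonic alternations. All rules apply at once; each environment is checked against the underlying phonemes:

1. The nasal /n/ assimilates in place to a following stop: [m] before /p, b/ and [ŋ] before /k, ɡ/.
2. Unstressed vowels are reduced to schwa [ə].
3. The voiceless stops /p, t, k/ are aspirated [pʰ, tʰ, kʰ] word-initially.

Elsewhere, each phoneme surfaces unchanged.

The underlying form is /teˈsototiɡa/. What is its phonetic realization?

/t/ — word-initial, word-initially — surfaces as [tʰ] (rule 3).
/e/ (between /t/ and /s/): in an unstressed syllable, so rule 2 applies → [ə].
/s/ (between /e/ and /o/) is unaffected → [s].
/o/ — between /s/ and /t/; rule 2 does not apply here → [o].
/t/ (between /o/ and /o/) is in the target of rule 3 but the environment (word-initially) is not met → [t].
/o/ meets the environment for rule 2 (in an unstressed syllable) → [ə].
/t/ — between /o/ and /i/; rule 3 does not apply here → [t].
Rule 2 applies to /i/ (between /t/ and /ɡ/: in an unstressed syllable) → [ə].
/ɡ/ (between /i/ and /a/): no rule targets it → [ɡ].
/a/ — word-final, in an unstressed syllable — surfaces as [ə] (rule 2).

[tʰəˈsotətəɡə]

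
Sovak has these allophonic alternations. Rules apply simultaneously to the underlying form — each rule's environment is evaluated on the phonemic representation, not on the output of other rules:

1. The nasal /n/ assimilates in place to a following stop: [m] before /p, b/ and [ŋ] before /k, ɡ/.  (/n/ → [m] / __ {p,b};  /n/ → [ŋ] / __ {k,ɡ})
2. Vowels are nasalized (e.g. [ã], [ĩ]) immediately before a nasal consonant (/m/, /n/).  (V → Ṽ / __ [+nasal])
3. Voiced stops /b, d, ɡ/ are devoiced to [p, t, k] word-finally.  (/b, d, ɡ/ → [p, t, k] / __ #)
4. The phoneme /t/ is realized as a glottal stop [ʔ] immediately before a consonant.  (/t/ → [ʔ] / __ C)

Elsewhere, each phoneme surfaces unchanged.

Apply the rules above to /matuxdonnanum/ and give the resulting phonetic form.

/m/ — not in any rule's target class → [m].
/a/ (between /m/ and /t/): rule 2 targets it, but not before a nasal consonant → unchanged [a].
/t/ (between /a/ and /u/) is in the target of rule 4 but the environment (immediately before a consonant) is not met → [t].
/u/ — between /t/ and /x/; rule 2 does not apply here → [u].
/x/ (between /u/ and /d/): no rule targets it → [x].
/d/ (between /x/ and /o/): rule 3 targets it, but not word-finally → unchanged [d].
/o/ (between /d/ and /n/): before a nasal consonant, so rule 2 applies → [õ].
/n/ (between /o/ and /n/): rule 1 targets it, but not before a labial or velar stop → unchanged [n].
/n/ (between /n/ and /a/): rule 1 targets it, but not before a labial or velar stop → unchanged [n].
/a/ (between /n/ and /n/) occurs before a nasal consonant → [ã] by rule 2.
/n/ (between /a/ and /u/): rule 1 targets it, but not before a labial or velar stop → unchanged [n].
/u/ (between /n/ and /m/): before a nasal consonant, so rule 2 applies → [ũ].
/m/ stays [m].

[matuxdõnnãnũm]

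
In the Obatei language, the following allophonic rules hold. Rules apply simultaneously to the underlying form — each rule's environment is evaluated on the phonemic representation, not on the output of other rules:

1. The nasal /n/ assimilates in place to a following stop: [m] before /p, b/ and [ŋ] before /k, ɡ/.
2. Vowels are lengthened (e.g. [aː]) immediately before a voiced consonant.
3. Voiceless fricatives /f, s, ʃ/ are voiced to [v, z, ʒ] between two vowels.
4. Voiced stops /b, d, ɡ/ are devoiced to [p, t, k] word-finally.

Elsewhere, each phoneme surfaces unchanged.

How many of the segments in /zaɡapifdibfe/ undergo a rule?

2

Segments that undergo a rule: /a/ → [aː] (rule 2); /i/ → [iː] (rule 2).
All other segments surface unchanged.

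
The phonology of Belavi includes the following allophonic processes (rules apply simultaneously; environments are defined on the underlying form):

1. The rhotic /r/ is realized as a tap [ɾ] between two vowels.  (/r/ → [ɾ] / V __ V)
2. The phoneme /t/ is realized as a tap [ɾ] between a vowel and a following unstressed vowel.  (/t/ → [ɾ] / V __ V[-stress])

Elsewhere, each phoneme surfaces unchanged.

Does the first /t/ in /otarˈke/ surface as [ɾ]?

Yes

/t/ (between /o/ and /a/) occurs between a vowel and a following unstressed vowel → [ɾ] by rule 2.
The actual realization is [ɾ], which matches [ɾ].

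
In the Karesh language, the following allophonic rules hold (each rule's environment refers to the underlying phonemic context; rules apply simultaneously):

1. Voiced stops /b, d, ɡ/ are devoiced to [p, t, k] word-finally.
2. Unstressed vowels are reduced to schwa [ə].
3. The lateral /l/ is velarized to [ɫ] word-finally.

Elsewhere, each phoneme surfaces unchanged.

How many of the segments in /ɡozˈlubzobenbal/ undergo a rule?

Segments that undergo a rule: /o/ → [ə] (rule 2); /o/ → [ə] (rule 2); /e/ → [ə] (rule 2); /a/ → [ə] (rule 2); /l/ → [ɫ] (rule 3).
All other segments surface unchanged.

5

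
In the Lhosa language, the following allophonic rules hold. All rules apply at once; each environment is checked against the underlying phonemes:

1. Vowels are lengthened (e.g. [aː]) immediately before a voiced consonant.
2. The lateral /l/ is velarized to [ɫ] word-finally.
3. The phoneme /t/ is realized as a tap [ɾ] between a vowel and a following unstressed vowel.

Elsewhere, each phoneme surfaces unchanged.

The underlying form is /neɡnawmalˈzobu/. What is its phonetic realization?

/e/ (between /n/ and /ɡ/): before a voiced consonant, so rule 1 applies → [eː].
/a/ (between /n/ and /w/) occurs before a voiced consonant → [aː] by rule 1.
/a/ (between /m/ and /l/): before a voiced consonant, so rule 1 applies → [aː].
/l/ (between /a/ and /z/): rule 2 targets it, but not word-finally → unchanged [l].
/o/ (between /z/ and /b/): before a voiced consonant, so rule 1 applies → [oː].
/u/ (word-final): rule 1 targets it, but not before a voiced consonant → unchanged [u].

[neːɡnaːwmaːlˈzoːbu]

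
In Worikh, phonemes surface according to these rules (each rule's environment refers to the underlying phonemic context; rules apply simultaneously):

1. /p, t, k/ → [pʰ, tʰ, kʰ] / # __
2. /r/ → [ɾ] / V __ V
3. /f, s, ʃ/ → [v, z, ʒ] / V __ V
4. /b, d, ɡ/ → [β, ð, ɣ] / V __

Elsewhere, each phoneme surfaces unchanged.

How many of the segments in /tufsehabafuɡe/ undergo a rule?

4

Segments that undergo a rule: /t/ → [tʰ] (rule 1); /b/ → [β] (rule 4); /f/ → [v] (rule 3); /ɡ/ → [ɣ] (rule 4).
All other segments surface unchanged.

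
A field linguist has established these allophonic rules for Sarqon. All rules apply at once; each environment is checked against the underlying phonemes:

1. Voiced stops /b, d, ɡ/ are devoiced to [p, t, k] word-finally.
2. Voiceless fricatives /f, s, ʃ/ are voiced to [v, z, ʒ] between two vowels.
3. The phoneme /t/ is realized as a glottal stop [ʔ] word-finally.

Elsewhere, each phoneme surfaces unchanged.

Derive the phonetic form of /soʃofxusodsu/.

[soʒofxuzodsu]

/s/ — word-initial; rule 2 does not apply here → [s].
/o/ (between /s/ and /ʃ/) is unaffected → [o].
/ʃ/ meets the environment for rule 2 (between two vowels) → [ʒ].
/o/ stays [o].
/f/ (between /o/ and /x/): rule 2 targets it, but not between two vowels → unchanged [f].
/x/ — not in any rule's target class → [x].
/u/ (between /x/ and /s/) is unaffected → [u].
/s/ meets the environment for rule 2 (between two vowels) → [z].
/o/ (between /s/ and /d/): no rule targets it → [o].
/d/ (between /o/ and /s/): rule 1 targets it, but not word-finally → unchanged [d].
/s/ (between /d/ and /u/): rule 2 targets it, but not between two vowels → unchanged [s].
/u/ (word-final) is unaffected → [u].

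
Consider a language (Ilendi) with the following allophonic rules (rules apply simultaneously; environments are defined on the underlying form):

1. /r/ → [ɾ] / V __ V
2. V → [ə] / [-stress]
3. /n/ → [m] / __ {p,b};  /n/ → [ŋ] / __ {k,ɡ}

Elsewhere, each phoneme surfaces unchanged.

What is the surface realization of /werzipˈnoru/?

/w/ stays [w].
/e/ meets the environment for rule 2 (in an unstressed syllable) → [ə].
/r/ (between /e/ and /z/): rule 1 targets it, but not between two vowels → unchanged [r].
/z/ (between /r/ and /i/) is unaffected → [z].
Rule 2 applies to /i/ (between /z/ and /p/: in an unstressed syllable) → [ə].
/p/ stays [p].
/n/ (between /p/ and /o/) is in the target of rule 3 but the environment (before a labial or velar stop) is not met → [n].
/o/ (between /n/ and /r/) fails the environment for rule 2, so it stays [o].
Rule 1 applies to /r/ (between /o/ and /u/: between two vowels) → [ɾ].
/u/ meets the environment for rule 2 (in an unstressed syllable) → [ə].

[wərzəpˈnoɾə]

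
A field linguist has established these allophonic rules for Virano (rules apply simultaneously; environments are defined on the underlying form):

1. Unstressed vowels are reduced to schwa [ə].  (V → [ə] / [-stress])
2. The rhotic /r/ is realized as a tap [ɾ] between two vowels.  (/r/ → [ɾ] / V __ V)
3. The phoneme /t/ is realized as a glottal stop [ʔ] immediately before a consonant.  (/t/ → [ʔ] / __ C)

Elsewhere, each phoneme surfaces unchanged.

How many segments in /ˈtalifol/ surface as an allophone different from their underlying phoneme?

Segments that undergo a rule: /i/ → [ə] (rule 1); /o/ → [ə] (rule 1).
All other segments surface unchanged.

2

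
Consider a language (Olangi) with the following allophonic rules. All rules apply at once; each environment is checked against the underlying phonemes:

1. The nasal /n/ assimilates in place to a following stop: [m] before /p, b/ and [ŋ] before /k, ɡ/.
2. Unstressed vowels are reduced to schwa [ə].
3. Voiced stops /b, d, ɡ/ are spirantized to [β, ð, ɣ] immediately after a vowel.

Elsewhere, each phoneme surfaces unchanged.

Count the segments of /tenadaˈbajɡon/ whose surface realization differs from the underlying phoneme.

Segments that undergo a rule: /e/ → [ə] (rule 2); /a/ → [ə] (rule 2); /d/ → [ð] (rule 3); /a/ → [ə] (rule 2); /b/ → [β] (rule 3); /o/ → [ə] (rule 2).
All other segments surface unchanged.

6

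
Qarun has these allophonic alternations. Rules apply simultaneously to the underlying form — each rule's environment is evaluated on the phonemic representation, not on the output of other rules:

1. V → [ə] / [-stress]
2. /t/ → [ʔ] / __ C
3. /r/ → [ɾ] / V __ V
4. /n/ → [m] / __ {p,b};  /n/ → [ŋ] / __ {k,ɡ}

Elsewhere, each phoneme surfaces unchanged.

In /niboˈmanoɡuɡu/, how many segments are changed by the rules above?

Segments that undergo a rule: /i/ → [ə] (rule 1); /o/ → [ə] (rule 1); /o/ → [ə] (rule 1); /u/ → [ə] (rule 1); /u/ → [ə] (rule 1).
All other segments surface unchanged.

5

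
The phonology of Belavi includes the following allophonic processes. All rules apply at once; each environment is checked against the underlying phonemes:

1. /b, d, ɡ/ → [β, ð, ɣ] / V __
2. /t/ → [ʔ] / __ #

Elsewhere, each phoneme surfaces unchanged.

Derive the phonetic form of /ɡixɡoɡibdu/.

[ɡixɡoɣiβdu]

/ɡ/ — word-initial; rule 1 does not apply here → [ɡ].
/i/ (between /ɡ/ and /x/): no rule targets it → [i].
/x/ — not in any rule's target class → [x].
/ɡ/ (between /x/ and /o/) is in the target of rule 1 but the environment (immediately after a vowel) is not met → [ɡ].
/o/ (between /ɡ/ and /ɡ/): no rule targets it → [o].
Rule 1 applies to /ɡ/ (between /o/ and /i/: immediately after a vowel) → [ɣ].
/i/ — not in any rule's target class → [i].
/b/ — between /i/ and /d/, immediately after a vowel — surfaces as [β] (rule 1).
/d/ (between /b/ and /u/) is in the target of rule 1 but the environment (immediately after a vowel) is not met → [d].
/u/ — not in any rule's target class → [u].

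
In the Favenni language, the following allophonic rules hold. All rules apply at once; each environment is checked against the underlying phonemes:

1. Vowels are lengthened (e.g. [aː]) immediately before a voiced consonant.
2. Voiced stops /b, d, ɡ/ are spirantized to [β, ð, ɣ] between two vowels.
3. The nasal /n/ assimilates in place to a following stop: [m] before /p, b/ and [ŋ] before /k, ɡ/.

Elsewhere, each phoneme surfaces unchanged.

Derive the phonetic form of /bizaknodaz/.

[biːzaknoːðaːz]

/b/ — word-initial; rule 2 does not apply here → [b].
Rule 1 applies to /i/ (between /b/ and /z/: before a voiced consonant) → [iː].
/a/ (between /z/ and /k/) fails the environment for rule 1, so it stays [a].
/n/ (between /k/ and /o/) is in the target of rule 3 but the environment (before a labial or velar stop) is not met → [n].
/o/ (between /n/ and /d/) occurs before a voiced consonant → [oː] by rule 1.
/d/ (between /o/ and /a/): between two vowels, so rule 2 applies → [ð].
/a/ (between /d/ and /z/): before a voiced consonant, so rule 1 applies → [aː].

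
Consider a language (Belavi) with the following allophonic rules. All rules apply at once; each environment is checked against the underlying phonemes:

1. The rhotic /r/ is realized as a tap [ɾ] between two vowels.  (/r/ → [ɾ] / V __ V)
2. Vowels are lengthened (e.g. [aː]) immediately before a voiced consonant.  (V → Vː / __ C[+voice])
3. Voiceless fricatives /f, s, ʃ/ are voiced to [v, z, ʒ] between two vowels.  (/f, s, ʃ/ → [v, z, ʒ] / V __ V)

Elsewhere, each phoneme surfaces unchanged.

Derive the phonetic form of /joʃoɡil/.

/o/ — between /j/ and /ʃ/; rule 2 does not apply here → [o].
Rule 3 applies to /ʃ/ (between /o/ and /o/: between two vowels) → [ʒ].
/o/ (between /ʃ/ and /ɡ/): before a voiced consonant, so rule 2 applies → [oː].
/i/ — between /ɡ/ and /l/, before a voiced consonant — surfaces as [iː] (rule 2).

[joʒoːɡiːl]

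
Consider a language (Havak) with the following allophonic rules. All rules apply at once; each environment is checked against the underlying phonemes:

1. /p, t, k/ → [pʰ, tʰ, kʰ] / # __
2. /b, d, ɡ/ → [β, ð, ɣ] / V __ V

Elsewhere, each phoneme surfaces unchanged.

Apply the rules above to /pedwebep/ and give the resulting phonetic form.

Rule 1 applies to /p/ (word-initial: word-initially) → [pʰ].
/d/ — between /e/ and /w/; rule 2 does not apply here → [d].
/b/ (between /e/ and /e/): between two vowels, so rule 2 applies → [β].
/p/ — word-final; rule 1 does not apply here → [p].

[pʰedweβep]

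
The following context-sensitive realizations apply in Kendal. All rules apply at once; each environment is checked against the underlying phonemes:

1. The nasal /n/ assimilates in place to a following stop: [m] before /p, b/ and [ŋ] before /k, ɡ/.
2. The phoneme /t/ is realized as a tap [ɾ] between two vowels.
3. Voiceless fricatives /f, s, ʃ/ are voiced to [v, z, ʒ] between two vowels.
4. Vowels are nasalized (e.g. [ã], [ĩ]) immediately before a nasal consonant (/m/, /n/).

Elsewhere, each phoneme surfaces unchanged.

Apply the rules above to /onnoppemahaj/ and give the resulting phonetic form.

[õnnoppẽmahaj]

/o/ (word-initial) occurs before a nasal consonant → [õ] by rule 4.
/n/ (between /o/ and /n/): rule 1 targets it, but not before a labial or velar stop → unchanged [n].
/n/ — between /n/ and /o/; rule 1 does not apply here → [n].
/o/ (between /n/ and /p/) is in the target of rule 4 but the environment (before a nasal consonant) is not met → [o].
/e/ (between /p/ and /m/): before a nasal consonant, so rule 4 applies → [ẽ].
/a/ (between /m/ and /h/) is in the target of rule 4 but the environment (before a nasal consonant) is not met → [a].
/a/ (between /h/ and /j/) fails the environment for rule 4, so it stays [a].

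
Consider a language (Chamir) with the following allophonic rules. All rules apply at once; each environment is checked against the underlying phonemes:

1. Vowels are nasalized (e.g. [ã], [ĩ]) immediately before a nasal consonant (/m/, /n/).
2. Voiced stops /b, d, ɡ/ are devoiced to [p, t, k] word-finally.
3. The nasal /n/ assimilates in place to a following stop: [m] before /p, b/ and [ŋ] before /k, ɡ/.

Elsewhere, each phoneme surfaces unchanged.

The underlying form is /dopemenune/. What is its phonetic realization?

[dopẽmẽnũne]

/d/ (word-initial) fails the environment for rule 2, so it stays [d].
/o/ (between /d/ and /p/) fails the environment for rule 1, so it stays [o].
/p/ (between /o/ and /e/) is unaffected → [p].
/e/ (between /p/ and /m/) occurs before a nasal consonant → [ẽ] by rule 1.
/m/ (between /e/ and /e/): no rule targets it → [m].
/e/ meets the environment for rule 1 (before a nasal consonant) → [ẽ].
/n/ (between /e/ and /u/) is in the target of rule 3 but the environment (before a labial or velar stop) is not met → [n].
/u/ — between /n/ and /n/, before a nasal consonant — surfaces as [ũ] (rule 1).
/n/ (between /u/ and /e/) is in the target of rule 3 but the environment (before a labial or velar stop) is not met → [n].
/e/ (word-final): rule 1 targets it, but not before a nasal consonant → unchanged [e].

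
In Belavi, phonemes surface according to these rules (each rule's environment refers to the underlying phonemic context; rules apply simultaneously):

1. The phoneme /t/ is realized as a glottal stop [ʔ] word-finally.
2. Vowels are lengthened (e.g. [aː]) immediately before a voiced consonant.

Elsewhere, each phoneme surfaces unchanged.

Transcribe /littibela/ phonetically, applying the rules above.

[littiːbeːla]

/l/ stays [l].
/i/ (between /l/ and /t/) fails the environment for rule 2, so it stays [i].
/t/ (between /i/ and /t/) is in the target of rule 1 but the environment (word-finally) is not met → [t].
/t/ — between /t/ and /i/; rule 1 does not apply here → [t].
/i/ (between /t/ and /b/) occurs before a voiced consonant → [iː] by rule 2.
/b/ — not in any rule's target class → [b].
/e/ meets the environment for rule 2 (before a voiced consonant) → [eː].
/l/ (between /e/ and /a/) is unaffected → [l].
/a/ (word-final) is in the target of rule 2 but the environment (before a voiced consonant) is not met → [a].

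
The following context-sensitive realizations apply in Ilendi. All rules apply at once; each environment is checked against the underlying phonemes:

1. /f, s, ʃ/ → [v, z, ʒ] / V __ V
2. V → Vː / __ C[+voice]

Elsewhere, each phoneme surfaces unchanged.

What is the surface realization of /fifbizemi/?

/f/ (word-initial) is in the target of rule 1 but the environment (between two vowels) is not met → [f].
/i/ (between /f/ and /f/) fails the environment for rule 2, so it stays [i].
/f/ (between /i/ and /b/) is in the target of rule 1 but the environment (between two vowels) is not met → [f].
/b/ (between /f/ and /i/) is unaffected → [b].
/i/ (between /b/ and /z/) occurs before a voiced consonant → [iː] by rule 2.
/z/ — not in any rule's target class → [z].
Rule 2 applies to /e/ (between /z/ and /m/: before a voiced consonant) → [eː].
/m/ (between /e/ and /i/): no rule targets it → [m].
/i/ (word-final): rule 2 targets it, but not before a voiced consonant → unchanged [i].

[fifbiːzeːmi]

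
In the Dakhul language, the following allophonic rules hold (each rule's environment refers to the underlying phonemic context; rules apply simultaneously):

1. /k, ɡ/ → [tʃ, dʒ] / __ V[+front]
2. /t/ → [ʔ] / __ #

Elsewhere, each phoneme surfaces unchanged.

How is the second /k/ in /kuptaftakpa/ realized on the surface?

/k/ (between /a/ and /p/) fails the environment for rule 1, so it stays [k].

[k]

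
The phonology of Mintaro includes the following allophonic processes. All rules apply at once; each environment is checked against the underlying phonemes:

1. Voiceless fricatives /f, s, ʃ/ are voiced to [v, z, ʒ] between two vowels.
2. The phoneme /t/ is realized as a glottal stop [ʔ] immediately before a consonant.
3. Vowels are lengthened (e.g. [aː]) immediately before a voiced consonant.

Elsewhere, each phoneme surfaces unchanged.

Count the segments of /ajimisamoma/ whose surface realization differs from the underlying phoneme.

Segments that undergo a rule: /a/ → [aː] (rule 3); /i/ → [iː] (rule 3); /s/ → [z] (rule 1); /a/ → [aː] (rule 3); /o/ → [oː] (rule 3).
All other segments surface unchanged.

5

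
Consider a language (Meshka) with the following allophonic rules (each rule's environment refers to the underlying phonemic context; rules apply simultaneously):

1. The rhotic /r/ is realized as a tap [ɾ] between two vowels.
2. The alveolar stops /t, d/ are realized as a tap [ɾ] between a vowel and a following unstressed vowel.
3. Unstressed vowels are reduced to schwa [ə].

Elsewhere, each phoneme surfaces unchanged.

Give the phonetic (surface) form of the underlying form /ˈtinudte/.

/t/ (word-initial): rule 2 targets it, but not between a vowel and a following unstressed vowel → unchanged [t].
/i/ — between /t/ and /n/; rule 3 does not apply here → [i].
Rule 3 applies to /u/ (between /n/ and /d/: in an unstressed syllable) → [ə].
/d/ (between /u/ and /t/) fails the environment for rule 2, so it stays [d].
/t/ (between /d/ and /e/): rule 2 targets it, but not between a vowel and a following unstressed vowel → unchanged [t].
/e/ meets the environment for rule 3 (in an unstressed syllable) → [ə].

[ˈtinədtə]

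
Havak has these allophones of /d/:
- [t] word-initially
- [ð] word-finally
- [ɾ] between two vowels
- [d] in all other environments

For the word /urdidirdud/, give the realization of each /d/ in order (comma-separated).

Occurrence 1 (position 3): no conditioning environment matches → elsewhere allophone [d].
Occurrence 2 (position 5): between two vowels → [ɾ].
Occurrence 3 (position 8): no conditioning environment matches → elsewhere allophone [d].
Occurrence 4 (position 10): word-finally → [ð].

[d], [ɾ], [d], [ð]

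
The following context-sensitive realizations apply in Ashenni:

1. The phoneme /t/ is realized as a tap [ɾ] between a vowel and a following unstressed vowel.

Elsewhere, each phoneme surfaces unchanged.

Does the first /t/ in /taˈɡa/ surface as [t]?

/t/ (word-initial) is in the target of rule 1 but the environment (between a vowel and a following unstressed vowel) is not met → [t].
The actual realization is [t], which matches [t].

Yes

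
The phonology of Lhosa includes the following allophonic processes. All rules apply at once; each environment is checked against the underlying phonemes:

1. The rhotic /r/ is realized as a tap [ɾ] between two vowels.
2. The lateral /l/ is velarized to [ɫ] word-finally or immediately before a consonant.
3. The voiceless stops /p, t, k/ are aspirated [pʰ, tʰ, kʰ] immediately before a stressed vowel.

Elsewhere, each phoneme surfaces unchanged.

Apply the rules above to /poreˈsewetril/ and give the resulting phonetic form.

[poɾeˈsewetriɫ]

/p/ (word-initial) is in the target of rule 3 but the environment (immediately before a stressed vowel) is not met → [p].
/o/ (between /p/ and /r/) is unaffected → [o].
/r/ meets the environment for rule 1 (between two vowels) → [ɾ].
/e/ — not in any rule's target class → [e].
/s/ — not in any rule's target class → [s].
/e/ (between /s/ and /w/) is unaffected → [e].
/w/ stays [w].
/e/ — not in any rule's target class → [e].
/t/ (between /e/ and /r/): rule 3 targets it, but not immediately before a stressed vowel → unchanged [t].
/r/ (between /t/ and /i/): rule 1 targets it, but not between two vowels → unchanged [r].
/i/ stays [i].
/l/ (word-final) occurs word-finally or immediately before a consonant → [ɫ] by rule 2.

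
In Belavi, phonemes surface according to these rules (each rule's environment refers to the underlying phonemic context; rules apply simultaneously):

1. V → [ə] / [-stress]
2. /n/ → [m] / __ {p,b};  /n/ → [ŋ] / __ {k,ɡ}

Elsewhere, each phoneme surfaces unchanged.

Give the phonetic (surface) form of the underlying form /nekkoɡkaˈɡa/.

/n/ (word-initial) fails the environment for rule 2, so it stays [n].
/e/ (between /n/ and /k/): in an unstressed syllable, so rule 1 applies → [ə].
Rule 1 applies to /o/ (between /k/ and /ɡ/: in an unstressed syllable) → [ə].
/a/ meets the environment for rule 1 (in an unstressed syllable) → [ə].
/a/ (word-final): rule 1 targets it, but not in an unstressed syllable → unchanged [a].

[nəkkəɡkəˈɡa]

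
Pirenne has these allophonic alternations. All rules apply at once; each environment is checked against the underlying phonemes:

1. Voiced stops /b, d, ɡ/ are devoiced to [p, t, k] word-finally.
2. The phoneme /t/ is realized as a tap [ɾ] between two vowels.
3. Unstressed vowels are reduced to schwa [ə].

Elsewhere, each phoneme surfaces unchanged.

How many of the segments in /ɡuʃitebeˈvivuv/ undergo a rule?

Segments that undergo a rule: /u/ → [ə] (rule 3); /i/ → [ə] (rule 3); /t/ → [ɾ] (rule 2); /e/ → [ə] (rule 3); /e/ → [ə] (rule 3); /u/ → [ə] (rule 3).
All other segments surface unchanged.

6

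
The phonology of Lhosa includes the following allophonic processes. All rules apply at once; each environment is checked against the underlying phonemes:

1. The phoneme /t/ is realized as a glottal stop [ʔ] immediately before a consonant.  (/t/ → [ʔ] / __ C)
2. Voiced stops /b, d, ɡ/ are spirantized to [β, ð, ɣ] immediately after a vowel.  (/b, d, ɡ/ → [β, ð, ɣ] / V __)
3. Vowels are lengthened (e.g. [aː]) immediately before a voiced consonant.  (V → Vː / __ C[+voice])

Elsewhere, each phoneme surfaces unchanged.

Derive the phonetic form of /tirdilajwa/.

[tiːrdiːlaːjwa]

/t/ (word-initial) fails the environment for rule 1, so it stays [t].
/i/ (between /t/ and /r/) occurs before a voiced consonant → [iː] by rule 3.
/r/ (between /i/ and /d/): no rule targets it → [r].
/d/ (between /r/ and /i/): rule 2 targets it, but not immediately after a vowel → unchanged [d].
/i/ (between /d/ and /l/): before a voiced consonant, so rule 3 applies → [iː].
/l/ (between /i/ and /a/): no rule targets it → [l].
/a/ (between /l/ and /j/) occurs before a voiced consonant → [aː] by rule 3.
/j/ — not in any rule's target class → [j].
/w/ — not in any rule's target class → [w].
/a/ (word-final): rule 3 targets it, but not before a voiced consonant → unchanged [a].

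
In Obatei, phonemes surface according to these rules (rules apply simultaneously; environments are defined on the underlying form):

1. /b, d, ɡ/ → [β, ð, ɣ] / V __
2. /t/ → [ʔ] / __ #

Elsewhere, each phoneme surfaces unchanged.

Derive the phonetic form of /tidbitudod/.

[tiðbituðoð]

/t/ (word-initial): rule 2 targets it, but not word-finally → unchanged [t].
/i/ (between /t/ and /d/) is unaffected → [i].
/d/ (between /i/ and /b/) occurs immediately after a vowel → [ð] by rule 1.
/b/ (between /d/ and /i/) fails the environment for rule 1, so it stays [b].
/i/ (between /b/ and /t/): no rule targets it → [i].
/t/ — between /i/ and /u/; rule 2 does not apply here → [t].
/u/ stays [u].
/d/ meets the environment for rule 1 (immediately after a vowel) → [ð].
/o/ stays [o].
/d/ (word-final) occurs immediately after a vowel → [ð] by rule 1.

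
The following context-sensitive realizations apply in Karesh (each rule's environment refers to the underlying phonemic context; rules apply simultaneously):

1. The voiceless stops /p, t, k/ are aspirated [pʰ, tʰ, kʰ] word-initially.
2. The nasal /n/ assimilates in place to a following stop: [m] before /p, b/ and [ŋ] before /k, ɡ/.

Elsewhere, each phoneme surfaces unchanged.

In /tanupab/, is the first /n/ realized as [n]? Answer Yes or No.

Yes

/n/ (between /a/ and /u/) fails the environment for rule 2, so it stays [n].
The actual realization is [n], which matches [n].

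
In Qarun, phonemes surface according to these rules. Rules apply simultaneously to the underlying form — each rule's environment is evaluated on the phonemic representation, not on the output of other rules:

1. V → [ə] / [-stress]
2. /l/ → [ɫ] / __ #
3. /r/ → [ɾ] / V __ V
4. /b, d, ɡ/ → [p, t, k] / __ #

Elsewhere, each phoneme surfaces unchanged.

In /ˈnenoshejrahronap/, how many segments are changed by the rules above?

5

Segments that undergo a rule: /o/ → [ə] (rule 1); /e/ → [ə] (rule 1); /a/ → [ə] (rule 1); /o/ → [ə] (rule 1); /a/ → [ə] (rule 1).
All other segments surface unchanged.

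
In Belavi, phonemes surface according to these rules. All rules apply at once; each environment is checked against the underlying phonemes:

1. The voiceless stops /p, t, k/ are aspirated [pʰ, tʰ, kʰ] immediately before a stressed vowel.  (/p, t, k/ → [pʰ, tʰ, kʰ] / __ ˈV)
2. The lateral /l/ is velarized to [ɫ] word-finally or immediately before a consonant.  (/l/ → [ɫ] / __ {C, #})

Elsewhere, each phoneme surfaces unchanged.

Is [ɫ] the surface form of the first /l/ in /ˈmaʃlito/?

No

/l/ (between /ʃ/ and /i/): rule 2 targets it, but not word-finally or immediately before a consonant → unchanged [l].
The actual realization is [l], not [ɫ].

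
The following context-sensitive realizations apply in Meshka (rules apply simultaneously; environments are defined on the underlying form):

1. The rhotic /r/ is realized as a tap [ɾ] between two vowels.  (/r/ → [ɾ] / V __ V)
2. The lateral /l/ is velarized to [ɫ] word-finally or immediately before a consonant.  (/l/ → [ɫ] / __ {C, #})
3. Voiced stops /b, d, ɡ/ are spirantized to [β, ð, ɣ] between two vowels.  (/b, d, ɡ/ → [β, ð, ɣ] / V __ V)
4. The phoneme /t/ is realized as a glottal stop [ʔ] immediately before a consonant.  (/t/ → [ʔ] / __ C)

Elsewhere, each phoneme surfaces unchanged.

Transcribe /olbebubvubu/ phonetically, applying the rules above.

[oɫbeβubvuβu]

/o/ — not in any rule's target class → [o].
/l/ — between /o/ and /b/, word-finally or immediately before a consonant — surfaces as [ɫ] (rule 2).
/b/ — between /l/ and /e/; rule 3 does not apply here → [b].
/e/ (between /b/ and /b/): no rule targets it → [e].
/b/ meets the environment for rule 3 (between two vowels) → [β].
/u/ (between /b/ and /b/) is unaffected → [u].
/b/ (between /u/ and /v/) fails the environment for rule 3, so it stays [b].
/v/ stays [v].
/u/ — not in any rule's target class → [u].
/b/ meets the environment for rule 3 (between two vowels) → [β].
/u/ — not in any rule's target class → [u].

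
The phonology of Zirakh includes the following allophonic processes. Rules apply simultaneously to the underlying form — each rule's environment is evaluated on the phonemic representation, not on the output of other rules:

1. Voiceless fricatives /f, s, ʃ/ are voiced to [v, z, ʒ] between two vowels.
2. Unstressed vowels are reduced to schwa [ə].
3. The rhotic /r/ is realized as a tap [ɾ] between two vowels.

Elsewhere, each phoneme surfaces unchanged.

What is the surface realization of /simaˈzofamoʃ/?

[səməˈzovəməʃ]

/s/ (word-initial) is in the target of rule 1 but the environment (between two vowels) is not met → [s].
/i/ (between /s/ and /m/): in an unstressed syllable, so rule 2 applies → [ə].
/m/ stays [m].
/a/ — between /m/ and /z/, in an unstressed syllable — surfaces as [ə] (rule 2).
/z/ (between /a/ and /o/) is unaffected → [z].
/o/ (between /z/ and /f/): rule 2 targets it, but not in an unstressed syllable → unchanged [o].
/f/ (between /o/ and /a/) occurs between two vowels → [v] by rule 1.
Rule 2 applies to /a/ (between /f/ and /m/: in an unstressed syllable) → [ə].
/m/ stays [m].
/o/ meets the environment for rule 2 (in an unstressed syllable) → [ə].
/ʃ/ (word-final) is in the target of rule 1 but the environment (between two vowels) is not met → [ʃ].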